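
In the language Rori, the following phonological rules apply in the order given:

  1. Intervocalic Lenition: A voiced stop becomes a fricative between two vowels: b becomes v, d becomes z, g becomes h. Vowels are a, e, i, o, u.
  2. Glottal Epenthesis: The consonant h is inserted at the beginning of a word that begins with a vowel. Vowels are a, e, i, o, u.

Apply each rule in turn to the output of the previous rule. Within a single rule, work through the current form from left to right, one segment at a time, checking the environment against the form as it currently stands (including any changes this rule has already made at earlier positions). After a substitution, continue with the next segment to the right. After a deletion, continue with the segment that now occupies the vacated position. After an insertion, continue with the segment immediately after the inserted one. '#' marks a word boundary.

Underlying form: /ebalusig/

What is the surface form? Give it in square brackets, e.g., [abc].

[hevalusig]

1 Intervocalic Lenition: [ebalusig] → [evalusig]
2 Glottal Epenthesis: [evalusig] → [hevalusig]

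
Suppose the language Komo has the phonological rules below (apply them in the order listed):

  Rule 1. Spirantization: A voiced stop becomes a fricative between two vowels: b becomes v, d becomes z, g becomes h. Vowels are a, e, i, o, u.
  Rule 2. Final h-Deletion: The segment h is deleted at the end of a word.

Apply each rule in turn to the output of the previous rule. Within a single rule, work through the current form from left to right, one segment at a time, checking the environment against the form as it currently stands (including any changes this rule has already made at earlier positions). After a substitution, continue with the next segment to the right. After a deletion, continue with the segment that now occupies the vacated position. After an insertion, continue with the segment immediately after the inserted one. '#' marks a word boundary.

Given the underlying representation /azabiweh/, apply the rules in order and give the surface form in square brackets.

[azaviwe]

Rule 1 Spirantization: [azabiweh] → [azaviweh]
Rule 2 Final h-Deletion: [azaviweh] → [azaviwe]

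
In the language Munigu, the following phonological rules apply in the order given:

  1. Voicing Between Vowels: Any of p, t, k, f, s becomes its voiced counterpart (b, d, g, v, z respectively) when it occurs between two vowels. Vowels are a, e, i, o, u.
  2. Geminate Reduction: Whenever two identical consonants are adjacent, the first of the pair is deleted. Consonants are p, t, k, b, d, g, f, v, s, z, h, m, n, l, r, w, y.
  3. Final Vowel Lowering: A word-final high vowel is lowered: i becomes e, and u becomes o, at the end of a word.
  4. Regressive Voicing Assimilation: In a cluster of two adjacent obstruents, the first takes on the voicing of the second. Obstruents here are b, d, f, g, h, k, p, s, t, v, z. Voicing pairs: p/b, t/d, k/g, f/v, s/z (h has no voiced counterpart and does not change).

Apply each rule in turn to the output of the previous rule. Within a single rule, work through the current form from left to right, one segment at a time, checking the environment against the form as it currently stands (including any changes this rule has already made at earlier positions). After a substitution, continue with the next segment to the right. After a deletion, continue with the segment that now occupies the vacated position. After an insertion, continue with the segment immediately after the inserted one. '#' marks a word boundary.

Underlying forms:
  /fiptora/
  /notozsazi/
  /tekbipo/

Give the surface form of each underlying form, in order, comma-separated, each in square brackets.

/fiptora/:
  1 Voicing Between Vowels: no change — [fiptora]
  2 Geminate Reduction: no change — [fiptora]
  3 Final Vowel Lowering: no change — [fiptora]
  4 Regressive Voicing Assimilation: no change — [fiptora]
/notozsazi/:
  1 Voicing Between Vowels: [notozsazi] → [nodozsazi]
  2 Geminate Reduction: no change — [nodozsazi]
  3 Final Vowel Lowering: [nodozsazi] → [nodozsaze]
  4 Regressive Voicing Assimilation: [nodozsaze] → [nodossaze]
/tekbipo/:
  1 Voicing Between Vowels: [tekbipo] → [tekbibo]
  2 Geminate Reduction: no change — [tekbibo]
  3 Final Vowel Lowering: no change — [tekbibo]
  4 Regressive Voicing Assimilation: [tekbibo] → [tegbibo]

[fiptora], [nodossaze], [tegbibo]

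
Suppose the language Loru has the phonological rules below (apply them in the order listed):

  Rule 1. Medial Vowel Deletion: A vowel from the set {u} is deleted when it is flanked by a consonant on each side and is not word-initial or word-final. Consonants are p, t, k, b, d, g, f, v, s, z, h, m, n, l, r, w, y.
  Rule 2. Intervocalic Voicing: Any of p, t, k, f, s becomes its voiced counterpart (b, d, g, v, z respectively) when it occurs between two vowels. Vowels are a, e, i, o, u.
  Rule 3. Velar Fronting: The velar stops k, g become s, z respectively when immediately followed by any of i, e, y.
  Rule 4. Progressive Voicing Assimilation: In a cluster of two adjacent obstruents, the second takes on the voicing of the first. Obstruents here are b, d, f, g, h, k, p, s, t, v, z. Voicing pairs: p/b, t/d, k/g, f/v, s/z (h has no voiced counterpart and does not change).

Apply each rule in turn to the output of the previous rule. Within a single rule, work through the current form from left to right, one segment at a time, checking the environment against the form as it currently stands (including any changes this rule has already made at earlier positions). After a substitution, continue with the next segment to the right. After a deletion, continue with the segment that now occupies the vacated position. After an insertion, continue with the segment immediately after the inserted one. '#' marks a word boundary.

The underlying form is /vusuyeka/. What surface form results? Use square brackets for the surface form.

Rule 1 Medial Vowel Deletion: [vusuyeka] → [vsyeka]
Rule 2 Intervocalic Voicing: [vsyeka] → [vsyega]
Rule 3 Velar Fronting: no change — [vsyega]
Rule 4 Progressive Voicing Assimilation: [vsyega] → [vzyega]

[vzyega]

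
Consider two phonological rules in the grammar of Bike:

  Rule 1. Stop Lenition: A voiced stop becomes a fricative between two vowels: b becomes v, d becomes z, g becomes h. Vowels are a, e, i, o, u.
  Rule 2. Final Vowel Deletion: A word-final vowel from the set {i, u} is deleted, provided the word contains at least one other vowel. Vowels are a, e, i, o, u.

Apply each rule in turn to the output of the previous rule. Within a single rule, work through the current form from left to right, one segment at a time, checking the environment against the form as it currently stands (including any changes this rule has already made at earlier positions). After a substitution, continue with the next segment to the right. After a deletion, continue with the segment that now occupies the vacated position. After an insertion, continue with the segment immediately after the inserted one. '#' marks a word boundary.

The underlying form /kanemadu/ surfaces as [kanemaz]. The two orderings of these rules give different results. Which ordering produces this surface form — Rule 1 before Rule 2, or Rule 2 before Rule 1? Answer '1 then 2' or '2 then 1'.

1 then 2

Order 1 then 2:
  1 Stop Lenition: [kanemadu] → [kanemazu]
  2 Final Vowel Deletion: [kanemazu] → [kanemaz]
  result: [kanemaz]
Order 2 then 1:
  2 Final Vowel Deletion: [kanemadu] → [kanemad]
  1 Stop Lenition: no change — [kanemad]
  result: [kanemad]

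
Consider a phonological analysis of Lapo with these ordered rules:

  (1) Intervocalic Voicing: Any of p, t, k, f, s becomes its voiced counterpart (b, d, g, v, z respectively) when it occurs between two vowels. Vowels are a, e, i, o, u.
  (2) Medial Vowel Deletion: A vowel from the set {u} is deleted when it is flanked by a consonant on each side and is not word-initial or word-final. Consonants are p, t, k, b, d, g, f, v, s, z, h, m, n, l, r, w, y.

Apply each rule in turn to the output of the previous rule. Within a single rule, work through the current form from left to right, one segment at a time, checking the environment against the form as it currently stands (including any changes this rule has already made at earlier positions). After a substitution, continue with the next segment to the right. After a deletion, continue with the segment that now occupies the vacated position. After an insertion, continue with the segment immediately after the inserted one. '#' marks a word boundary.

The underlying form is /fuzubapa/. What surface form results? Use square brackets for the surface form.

[fzbaba]

(1) Intervocalic Voicing: [fuzubapa] → [fuzubaba]
(2) Medial Vowel Deletion: [fuzubaba] → [fzbaba]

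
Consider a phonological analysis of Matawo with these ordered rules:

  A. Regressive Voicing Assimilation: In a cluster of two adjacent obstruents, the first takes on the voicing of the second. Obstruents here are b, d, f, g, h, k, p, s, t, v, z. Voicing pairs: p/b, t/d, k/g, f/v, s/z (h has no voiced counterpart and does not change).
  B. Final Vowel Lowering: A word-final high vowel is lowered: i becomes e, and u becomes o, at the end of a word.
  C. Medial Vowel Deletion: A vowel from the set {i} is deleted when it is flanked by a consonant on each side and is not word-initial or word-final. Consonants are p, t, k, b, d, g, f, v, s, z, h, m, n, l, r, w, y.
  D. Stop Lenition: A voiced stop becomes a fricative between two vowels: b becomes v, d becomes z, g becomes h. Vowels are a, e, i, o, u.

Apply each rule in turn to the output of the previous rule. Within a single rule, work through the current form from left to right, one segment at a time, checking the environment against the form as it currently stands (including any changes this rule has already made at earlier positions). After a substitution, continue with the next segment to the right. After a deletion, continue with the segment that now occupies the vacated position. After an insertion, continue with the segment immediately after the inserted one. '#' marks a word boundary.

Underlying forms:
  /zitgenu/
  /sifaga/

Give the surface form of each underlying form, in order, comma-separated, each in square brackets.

/zitgenu/:
  A Regressive Voicing Assimilation: [zitgenu] → [zidgenu]
  B Final Vowel Lowering: [zidgenu] → [zidgeno]
  C Medial Vowel Deletion: [zidgeno] → [zdgeno]
  D Stop Lenition: no change — [zdgeno]
/sifaga/:
  A Regressive Voicing Assimilation: no change — [sifaga]
  B Final Vowel Lowering: no change — [sifaga]
  C Medial Vowel Deletion: [sifaga] → [sfaga]
  D Stop Lenition: [sfaga] → [sfaha]

[zdgeno], [sfaha]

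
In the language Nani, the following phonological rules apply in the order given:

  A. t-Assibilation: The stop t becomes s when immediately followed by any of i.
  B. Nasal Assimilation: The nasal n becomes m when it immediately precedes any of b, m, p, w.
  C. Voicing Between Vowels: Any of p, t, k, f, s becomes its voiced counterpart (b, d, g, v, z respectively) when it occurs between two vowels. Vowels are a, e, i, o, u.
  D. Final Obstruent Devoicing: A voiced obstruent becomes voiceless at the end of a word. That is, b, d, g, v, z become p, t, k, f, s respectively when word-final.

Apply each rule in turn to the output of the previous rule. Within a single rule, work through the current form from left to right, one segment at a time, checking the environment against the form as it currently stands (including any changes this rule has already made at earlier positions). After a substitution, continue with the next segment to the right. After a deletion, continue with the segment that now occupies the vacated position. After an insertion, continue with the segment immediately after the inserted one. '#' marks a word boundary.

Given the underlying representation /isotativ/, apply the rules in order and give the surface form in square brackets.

[izodazif]

A t-Assibilation: [isotativ] → [isotasiv]
B Nasal Assimilation: no change — [isotasiv]
C Voicing Between Vowels: [isotasiv] → [izodaziv]
D Final Obstruent Devoicing: [izodaziv] → [izodazif]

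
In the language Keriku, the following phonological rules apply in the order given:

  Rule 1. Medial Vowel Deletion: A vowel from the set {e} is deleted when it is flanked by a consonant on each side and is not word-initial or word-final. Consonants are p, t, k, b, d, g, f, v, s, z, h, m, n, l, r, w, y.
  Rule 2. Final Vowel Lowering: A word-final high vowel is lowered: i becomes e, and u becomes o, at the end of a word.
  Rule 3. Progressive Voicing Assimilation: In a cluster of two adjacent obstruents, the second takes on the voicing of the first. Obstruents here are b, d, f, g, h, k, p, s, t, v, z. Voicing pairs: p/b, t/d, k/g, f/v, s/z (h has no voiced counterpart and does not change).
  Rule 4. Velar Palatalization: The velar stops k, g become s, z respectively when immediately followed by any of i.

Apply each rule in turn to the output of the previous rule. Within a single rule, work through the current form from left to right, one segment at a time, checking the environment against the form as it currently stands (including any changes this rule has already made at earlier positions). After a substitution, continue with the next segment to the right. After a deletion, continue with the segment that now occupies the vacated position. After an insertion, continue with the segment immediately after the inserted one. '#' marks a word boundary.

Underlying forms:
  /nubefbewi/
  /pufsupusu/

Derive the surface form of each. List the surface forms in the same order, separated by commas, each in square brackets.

/nubefbewi/:
  Rule 1 Medial Vowel Deletion: [nubefbewi] → [nubfbwi]
  Rule 2 Final Vowel Lowering: [nubfbwi] → [nubfbwe]
  Rule 3 Progressive Voicing Assimilation: [nubfbwe] → [nubvbwe]
  Rule 4 Velar Palatalization: no change — [nubvbwe]
/pufsupusu/:
  Rule 1 Medial Vowel Deletion: no change — [pufsupusu]
  Rule 2 Final Vowel Lowering: [pufsupusu] → [pufsupuso]
  Rule 3 Progressive Voicing Assimilation: no change — [pufsupuso]
  Rule 4 Velar Palatalization: no change — [pufsupuso]

[nubvbwe], [pufsupuso]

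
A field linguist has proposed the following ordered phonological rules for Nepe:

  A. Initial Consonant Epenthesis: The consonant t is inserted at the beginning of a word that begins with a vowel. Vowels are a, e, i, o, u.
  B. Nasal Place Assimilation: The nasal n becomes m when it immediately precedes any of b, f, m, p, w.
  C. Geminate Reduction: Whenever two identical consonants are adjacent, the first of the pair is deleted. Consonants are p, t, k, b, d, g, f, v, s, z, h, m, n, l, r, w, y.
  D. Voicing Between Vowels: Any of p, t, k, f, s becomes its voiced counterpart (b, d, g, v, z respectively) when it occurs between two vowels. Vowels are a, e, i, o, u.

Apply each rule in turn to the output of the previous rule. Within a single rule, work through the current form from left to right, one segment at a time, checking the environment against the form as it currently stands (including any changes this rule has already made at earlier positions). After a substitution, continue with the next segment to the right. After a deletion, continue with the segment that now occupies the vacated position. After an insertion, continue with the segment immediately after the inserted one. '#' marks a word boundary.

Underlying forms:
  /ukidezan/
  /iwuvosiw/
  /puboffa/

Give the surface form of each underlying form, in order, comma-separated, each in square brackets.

/ukidezan/:
  A Initial Consonant Epenthesis: [ukidezan] → [tukidezan]
  B Nasal Place Assimilation: no change — [tukidezan]
  C Geminate Reduction: no change — [tukidezan]
  D Voicing Between Vowels: [tukidezan] → [tugidezan]
/iwuvosiw/:
  A Initial Consonant Epenthesis: [iwuvosiw] → [tiwuvosiw]
  B Nasal Place Assimilation: no change — [tiwuvosiw]
  C Geminate Reduction: no change — [tiwuvosiw]
  D Voicing Between Vowels: [tiwuvosiw] → [tiwuvoziw]
/puboffa/:
  A Initial Consonant Epenthesis: no change — [puboffa]
  B Nasal Place Assimilation: no change — [puboffa]
  C Geminate Reduction: [puboffa] → [pubofa]
  D Voicing Between Vowels: [pubofa] → [pubova]

[tugidezan], [tiwuvoziw], [pubova]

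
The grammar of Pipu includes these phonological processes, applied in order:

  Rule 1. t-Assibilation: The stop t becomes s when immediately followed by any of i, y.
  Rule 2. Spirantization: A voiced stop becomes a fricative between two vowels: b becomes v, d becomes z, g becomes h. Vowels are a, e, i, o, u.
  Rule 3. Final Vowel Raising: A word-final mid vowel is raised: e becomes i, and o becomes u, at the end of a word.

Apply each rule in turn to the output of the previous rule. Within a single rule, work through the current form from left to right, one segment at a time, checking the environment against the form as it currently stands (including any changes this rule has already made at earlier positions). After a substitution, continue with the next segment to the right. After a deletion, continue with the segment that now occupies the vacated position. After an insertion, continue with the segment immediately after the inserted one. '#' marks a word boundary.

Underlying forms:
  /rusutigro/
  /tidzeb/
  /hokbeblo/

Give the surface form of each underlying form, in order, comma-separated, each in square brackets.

[rususigru], [sidzeb], [hokbeblu]

/rusutigro/:
  Rule 1 t-Assibilation: [rusutigro] → [rususigro]
  Rule 2 Spirantization: no change — [rususigro]
  Rule 3 Final Vowel Raising: [rususigro] → [rususigru]
/tidzeb/:
  Rule 1 t-Assibilation: [tidzeb] → [sidzeb]
  Rule 2 Spirantization: no change — [sidzeb]
  Rule 3 Final Vowel Raising: no change — [sidzeb]
/hokbeblo/:
  Rule 1 t-Assibilation: no change — [hokbeblo]
  Rule 2 Spirantization: no change — [hokbeblo]
  Rule 3 Final Vowel Raising: [hokbeblo] → [hokbeblu]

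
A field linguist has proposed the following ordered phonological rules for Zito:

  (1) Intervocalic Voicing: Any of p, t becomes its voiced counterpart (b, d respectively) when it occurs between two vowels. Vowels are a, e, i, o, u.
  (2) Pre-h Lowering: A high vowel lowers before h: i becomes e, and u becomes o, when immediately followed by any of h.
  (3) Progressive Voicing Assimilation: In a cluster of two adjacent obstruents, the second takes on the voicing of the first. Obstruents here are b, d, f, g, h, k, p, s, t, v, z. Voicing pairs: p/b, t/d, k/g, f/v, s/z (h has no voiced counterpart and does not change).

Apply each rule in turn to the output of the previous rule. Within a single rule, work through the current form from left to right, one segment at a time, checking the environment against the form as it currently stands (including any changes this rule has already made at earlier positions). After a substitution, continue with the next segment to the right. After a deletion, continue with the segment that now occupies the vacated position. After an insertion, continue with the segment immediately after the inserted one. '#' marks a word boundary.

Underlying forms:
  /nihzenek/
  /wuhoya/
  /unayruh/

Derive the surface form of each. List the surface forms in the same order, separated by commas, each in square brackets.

[nehsenek], [wohoya], [unayroh]

/nihzenek/:
  (1) Intervocalic Voicing: no change — [nihzenek]
  (2) Pre-h Lowering: [nihzenek] → [nehzenek]
  (3) Progressive Voicing Assimilation: [nehzenek] → [nehsenek]
/wuhoya/:
  (1) Intervocalic Voicing: no change — [wuhoya]
  (2) Pre-h Lowering: [wuhoya] → [wohoya]
  (3) Progressive Voicing Assimilation: no change — [wohoya]
/unayruh/:
  (1) Intervocalic Voicing: no change — [unayruh]
  (2) Pre-h Lowering: [unayruh] → [unayroh]
  (3) Progressive Voicing Assimilation: no change — [unayroh]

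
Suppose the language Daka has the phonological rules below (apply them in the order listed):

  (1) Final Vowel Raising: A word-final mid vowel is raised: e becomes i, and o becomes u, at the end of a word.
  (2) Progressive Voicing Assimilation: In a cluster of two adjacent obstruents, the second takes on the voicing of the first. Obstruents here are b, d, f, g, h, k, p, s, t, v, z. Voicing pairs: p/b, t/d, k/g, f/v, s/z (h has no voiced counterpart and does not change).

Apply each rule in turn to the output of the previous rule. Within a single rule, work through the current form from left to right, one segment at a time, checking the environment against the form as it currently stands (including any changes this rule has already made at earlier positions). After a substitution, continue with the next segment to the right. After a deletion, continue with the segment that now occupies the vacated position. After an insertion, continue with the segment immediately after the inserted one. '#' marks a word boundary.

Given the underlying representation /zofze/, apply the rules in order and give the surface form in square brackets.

[zofsi]

(1) Final Vowel Raising: [zofze] → [zofzi]
(2) Progressive Voicing Assimilation: [zofzi] → [zofsi]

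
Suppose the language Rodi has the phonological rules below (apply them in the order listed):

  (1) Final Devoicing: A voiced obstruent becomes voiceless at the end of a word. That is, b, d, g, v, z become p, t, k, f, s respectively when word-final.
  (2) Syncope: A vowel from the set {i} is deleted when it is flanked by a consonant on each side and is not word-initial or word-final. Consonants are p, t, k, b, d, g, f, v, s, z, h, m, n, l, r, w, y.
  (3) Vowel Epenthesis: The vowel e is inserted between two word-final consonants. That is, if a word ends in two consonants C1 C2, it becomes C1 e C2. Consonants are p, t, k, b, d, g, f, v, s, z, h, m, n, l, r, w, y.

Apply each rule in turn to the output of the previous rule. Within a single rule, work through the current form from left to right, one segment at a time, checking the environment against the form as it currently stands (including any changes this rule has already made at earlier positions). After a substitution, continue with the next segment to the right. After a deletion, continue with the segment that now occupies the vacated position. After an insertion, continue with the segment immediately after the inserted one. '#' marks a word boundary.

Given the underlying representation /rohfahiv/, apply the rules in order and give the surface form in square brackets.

(1) Final Devoicing: [rohfahiv] → [rohfahif]
(2) Syncope: [rohfahif] → [rohfahf]
(3) Vowel Epenthesis: [rohfahf] → [rohfahef]

[rohfahef]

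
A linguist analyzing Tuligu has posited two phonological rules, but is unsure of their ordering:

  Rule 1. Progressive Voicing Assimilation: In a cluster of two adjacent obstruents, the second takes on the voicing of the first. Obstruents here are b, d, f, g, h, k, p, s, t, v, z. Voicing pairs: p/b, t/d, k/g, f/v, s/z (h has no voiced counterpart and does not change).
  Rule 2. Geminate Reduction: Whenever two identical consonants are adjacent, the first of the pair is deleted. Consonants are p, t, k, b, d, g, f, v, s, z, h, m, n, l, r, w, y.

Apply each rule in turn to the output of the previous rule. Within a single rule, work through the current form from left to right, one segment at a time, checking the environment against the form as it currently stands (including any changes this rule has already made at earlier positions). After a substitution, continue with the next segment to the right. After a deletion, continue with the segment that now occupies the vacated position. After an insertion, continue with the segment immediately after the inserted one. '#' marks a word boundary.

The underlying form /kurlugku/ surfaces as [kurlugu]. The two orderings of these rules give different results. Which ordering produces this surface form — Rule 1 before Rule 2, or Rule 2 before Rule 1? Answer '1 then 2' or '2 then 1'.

1 then 2

Order 1 then 2:
  1 Progressive Voicing Assimilation: [kurlugku] → [kurluggu]
  2 Geminate Reduction: [kurluggu] → [kurlugu]
  result: [kurlugu]
Order 2 then 1:
  2 Geminate Reduction: no change — [kurlugku]
  1 Progressive Voicing Assimilation: [kurlugku] → [kurluggu]
  result: [kurluggu]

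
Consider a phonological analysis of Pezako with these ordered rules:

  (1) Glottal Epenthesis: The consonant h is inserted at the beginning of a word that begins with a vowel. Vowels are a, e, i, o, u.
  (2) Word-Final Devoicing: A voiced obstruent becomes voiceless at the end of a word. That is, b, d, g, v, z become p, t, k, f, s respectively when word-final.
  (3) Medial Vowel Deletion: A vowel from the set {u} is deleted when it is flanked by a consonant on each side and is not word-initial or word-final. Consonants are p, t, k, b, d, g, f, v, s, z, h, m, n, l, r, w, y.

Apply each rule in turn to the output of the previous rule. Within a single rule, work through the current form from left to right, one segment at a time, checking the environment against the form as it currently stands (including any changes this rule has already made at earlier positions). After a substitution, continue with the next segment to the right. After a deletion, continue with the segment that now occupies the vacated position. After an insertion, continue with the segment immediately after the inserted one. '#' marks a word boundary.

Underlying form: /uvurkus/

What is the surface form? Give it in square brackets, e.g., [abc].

[hvrks]

(1) Glottal Epenthesis: [uvurkus] → [huvurkus]
(2) Word-Final Devoicing: no change — [huvurkus]
(3) Medial Vowel Deletion: [huvurkus] → [hvrks]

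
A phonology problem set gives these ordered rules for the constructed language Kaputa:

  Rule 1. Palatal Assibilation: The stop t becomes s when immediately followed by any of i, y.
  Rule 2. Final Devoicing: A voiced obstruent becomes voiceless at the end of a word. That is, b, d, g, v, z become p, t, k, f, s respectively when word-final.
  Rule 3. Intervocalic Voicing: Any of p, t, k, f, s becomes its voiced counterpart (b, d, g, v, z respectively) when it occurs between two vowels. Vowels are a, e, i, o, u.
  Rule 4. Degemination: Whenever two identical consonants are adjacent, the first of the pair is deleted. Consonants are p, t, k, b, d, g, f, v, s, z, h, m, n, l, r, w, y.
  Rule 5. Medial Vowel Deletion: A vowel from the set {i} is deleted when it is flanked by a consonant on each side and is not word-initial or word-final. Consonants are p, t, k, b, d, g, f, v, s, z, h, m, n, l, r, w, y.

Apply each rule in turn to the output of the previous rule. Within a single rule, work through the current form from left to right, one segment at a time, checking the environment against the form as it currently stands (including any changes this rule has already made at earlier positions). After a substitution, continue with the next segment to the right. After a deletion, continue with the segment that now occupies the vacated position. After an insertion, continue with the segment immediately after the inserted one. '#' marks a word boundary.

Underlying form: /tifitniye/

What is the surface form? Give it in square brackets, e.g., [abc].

Rule 1 Palatal Assibilation: [tifitniye] → [sifitniye]
Rule 2 Final Devoicing: no change — [sifitniye]
Rule 3 Intervocalic Voicing: [sifitniye] → [sivitniye]
Rule 4 Degemination: no change — [sivitniye]
Rule 5 Medial Vowel Deletion: [sivitniye] → [svtnye]

[svtnye]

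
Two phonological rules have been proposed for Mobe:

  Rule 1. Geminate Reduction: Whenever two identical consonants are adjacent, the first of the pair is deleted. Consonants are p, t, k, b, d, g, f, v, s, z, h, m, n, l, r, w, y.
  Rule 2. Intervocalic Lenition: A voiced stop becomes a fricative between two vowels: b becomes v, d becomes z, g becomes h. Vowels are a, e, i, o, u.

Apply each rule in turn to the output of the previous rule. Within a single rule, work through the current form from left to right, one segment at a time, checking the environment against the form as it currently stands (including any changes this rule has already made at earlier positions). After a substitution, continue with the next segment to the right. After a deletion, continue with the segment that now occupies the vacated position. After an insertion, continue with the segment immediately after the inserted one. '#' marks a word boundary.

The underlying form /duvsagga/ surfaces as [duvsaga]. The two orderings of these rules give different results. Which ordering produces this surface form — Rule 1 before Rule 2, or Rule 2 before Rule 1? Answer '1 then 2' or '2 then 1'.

Order 1 then 2:
  1 Geminate Reduction: [duvsagga] → [duvsaga]
  2 Intervocalic Lenition: [duvsaga] → [duvsaha]
  result: [duvsaha]
Order 2 then 1:
  2 Intervocalic Lenition: no change — [duvsagga]
  1 Geminate Reduction: [duvsagga] → [duvsaga]
  result: [duvsaga]

2 then 1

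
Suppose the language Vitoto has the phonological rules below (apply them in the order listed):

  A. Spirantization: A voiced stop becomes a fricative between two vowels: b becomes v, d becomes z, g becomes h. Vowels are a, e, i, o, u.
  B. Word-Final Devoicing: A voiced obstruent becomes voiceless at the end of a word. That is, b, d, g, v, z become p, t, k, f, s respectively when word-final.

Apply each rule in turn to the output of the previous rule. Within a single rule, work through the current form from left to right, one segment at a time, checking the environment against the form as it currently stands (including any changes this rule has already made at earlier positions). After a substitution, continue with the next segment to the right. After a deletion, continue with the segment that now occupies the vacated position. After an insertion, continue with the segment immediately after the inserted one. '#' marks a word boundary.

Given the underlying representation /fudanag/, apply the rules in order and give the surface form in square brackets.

[fuzanak]

A Spirantization: [fudanag] → [fuzanag]
B Word-Final Devoicing: [fuzanag] → [fuzanak]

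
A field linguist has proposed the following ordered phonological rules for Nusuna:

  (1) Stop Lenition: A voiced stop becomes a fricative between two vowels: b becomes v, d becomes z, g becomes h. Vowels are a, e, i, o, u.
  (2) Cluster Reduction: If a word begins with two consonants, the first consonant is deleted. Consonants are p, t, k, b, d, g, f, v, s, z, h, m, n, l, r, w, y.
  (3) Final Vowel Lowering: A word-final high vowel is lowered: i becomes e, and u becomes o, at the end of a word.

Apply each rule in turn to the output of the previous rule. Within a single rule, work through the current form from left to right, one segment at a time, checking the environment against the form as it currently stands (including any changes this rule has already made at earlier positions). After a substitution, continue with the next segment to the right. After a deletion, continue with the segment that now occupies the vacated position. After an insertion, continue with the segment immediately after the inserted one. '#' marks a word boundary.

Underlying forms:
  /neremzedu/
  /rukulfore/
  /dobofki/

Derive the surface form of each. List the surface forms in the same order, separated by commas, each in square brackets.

/neremzedu/:
  (1) Stop Lenition: [neremzedu] → [neremzezu]
  (2) Cluster Reduction: no change — [neremzezu]
  (3) Final Vowel Lowering: [neremzezu] → [neremzezo]
/rukulfore/:
  (1) Stop Lenition: no change — [rukulfore]
  (2) Cluster Reduction: no change — [rukulfore]
  (3) Final Vowel Lowering: no change — [rukulfore]
/dobofki/:
  (1) Stop Lenition: [dobofki] → [dovofki]
  (2) Cluster Reduction: no change — [dovofki]
  (3) Final Vowel Lowering: [dovofki] → [dovofke]

[neremzezo], [rukulfore], [dovofke]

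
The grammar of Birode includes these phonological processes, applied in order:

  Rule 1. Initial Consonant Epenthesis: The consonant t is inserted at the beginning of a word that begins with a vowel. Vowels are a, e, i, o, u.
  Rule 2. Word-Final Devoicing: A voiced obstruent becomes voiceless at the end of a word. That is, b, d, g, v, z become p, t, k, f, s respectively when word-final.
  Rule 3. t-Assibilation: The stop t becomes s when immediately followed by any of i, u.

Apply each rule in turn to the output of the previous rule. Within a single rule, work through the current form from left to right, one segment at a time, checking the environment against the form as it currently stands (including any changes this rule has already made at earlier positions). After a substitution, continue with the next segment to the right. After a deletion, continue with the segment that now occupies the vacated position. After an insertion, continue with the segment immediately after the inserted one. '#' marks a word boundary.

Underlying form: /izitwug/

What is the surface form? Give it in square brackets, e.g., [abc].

Rule 1 Initial Consonant Epenthesis: [izitwug] → [tizitwug]
Rule 2 Word-Final Devoicing: [tizitwug] → [tizitwuk]
Rule 3 t-Assibilation: [tizitwuk] → [sizitwuk]

[sizitwuk]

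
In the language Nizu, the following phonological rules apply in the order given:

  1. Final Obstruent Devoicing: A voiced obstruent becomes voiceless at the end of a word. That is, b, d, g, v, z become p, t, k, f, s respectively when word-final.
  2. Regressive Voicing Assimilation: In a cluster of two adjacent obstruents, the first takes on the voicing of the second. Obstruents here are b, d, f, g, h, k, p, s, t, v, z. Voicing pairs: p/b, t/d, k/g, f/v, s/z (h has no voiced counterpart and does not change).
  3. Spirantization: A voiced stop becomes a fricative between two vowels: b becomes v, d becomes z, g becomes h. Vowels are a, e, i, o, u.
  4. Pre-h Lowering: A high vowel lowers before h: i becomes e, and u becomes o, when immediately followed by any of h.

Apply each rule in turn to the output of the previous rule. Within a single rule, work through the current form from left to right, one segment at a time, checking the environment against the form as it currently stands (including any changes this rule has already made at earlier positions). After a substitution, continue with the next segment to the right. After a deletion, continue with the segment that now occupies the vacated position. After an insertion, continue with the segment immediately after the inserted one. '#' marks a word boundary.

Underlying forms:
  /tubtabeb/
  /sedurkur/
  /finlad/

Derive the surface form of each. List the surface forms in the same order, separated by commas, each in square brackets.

/tubtabeb/:
  1 Final Obstruent Devoicing: [tubtabeb] → [tubtabep]
  2 Regressive Voicing Assimilation: [tubtabep] → [tuptabep]
  3 Spirantization: [tuptabep] → [tuptavep]
  4 Pre-h Lowering: no change — [tuptavep]
/sedurkur/:
  1 Final Obstruent Devoicing: no change — [sedurkur]
  2 Regressive Voicing Assimilation: no change — [sedurkur]
  3 Spirantization: [sedurkur] → [sezurkur]
  4 Pre-h Lowering: no change — [sezurkur]
/finlad/:
  1 Final Obstruent Devoicing: [finlad] → [finlat]
  2 Regressive Voicing Assimilation: no change — [finlat]
  3 Spirantization: no change — [finlat]
  4 Pre-h Lowering: no change — [finlat]

[tuptavep], [sezurkur], [finlat]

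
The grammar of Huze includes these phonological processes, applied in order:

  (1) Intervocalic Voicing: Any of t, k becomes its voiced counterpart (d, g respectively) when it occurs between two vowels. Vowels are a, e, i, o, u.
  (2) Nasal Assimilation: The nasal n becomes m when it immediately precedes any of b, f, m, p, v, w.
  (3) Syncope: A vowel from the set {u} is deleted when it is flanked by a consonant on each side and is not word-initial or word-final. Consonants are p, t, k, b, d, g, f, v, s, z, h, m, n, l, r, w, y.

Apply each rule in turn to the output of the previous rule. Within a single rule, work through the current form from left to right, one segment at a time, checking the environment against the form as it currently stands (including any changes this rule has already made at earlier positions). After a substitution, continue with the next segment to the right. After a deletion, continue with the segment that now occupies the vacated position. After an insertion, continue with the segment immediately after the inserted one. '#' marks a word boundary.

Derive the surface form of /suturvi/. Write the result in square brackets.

[sdrvi]

(1) Intervocalic Voicing: [suturvi] → [sudurvi]
(2) Nasal Assimilation: no change — [sudurvi]
(3) Syncope: [sudurvi] → [sdrvi]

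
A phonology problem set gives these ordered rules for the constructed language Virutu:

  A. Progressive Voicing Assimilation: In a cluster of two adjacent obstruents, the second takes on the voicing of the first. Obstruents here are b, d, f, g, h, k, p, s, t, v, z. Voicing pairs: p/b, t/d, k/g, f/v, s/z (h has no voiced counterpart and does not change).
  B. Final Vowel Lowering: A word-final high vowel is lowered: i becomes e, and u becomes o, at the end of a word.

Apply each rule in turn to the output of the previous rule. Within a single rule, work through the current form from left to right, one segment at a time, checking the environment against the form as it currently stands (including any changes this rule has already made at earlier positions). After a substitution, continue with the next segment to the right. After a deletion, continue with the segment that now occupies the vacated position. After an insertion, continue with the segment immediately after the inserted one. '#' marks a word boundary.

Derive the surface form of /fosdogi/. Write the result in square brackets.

A Progressive Voicing Assimilation: [fosdogi] → [fostogi]
B Final Vowel Lowering: [fostogi] → [fostoge]

[fostoge]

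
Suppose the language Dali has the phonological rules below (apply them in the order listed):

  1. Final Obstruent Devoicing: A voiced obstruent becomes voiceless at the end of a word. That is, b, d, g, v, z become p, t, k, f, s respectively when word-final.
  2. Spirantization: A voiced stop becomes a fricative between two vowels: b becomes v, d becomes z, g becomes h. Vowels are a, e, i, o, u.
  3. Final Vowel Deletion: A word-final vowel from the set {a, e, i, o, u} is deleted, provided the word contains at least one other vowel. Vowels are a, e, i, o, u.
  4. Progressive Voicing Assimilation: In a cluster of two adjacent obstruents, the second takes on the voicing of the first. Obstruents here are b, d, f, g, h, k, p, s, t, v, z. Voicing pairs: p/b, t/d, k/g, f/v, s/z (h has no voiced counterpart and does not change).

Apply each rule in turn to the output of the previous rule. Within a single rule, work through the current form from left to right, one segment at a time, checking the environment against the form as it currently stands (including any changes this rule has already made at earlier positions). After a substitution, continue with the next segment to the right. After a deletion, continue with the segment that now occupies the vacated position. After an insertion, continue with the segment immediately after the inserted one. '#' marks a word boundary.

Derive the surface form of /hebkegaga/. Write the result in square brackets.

[hebgehah]

1 Final Obstruent Devoicing: no change — [hebkegaga]
2 Spirantization: [hebkegaga] → [hebkehaha]
3 Final Vowel Deletion: [hebkehaha] → [hebkehah]
4 Progressive Voicing Assimilation: [hebkehah] → [hebgehah]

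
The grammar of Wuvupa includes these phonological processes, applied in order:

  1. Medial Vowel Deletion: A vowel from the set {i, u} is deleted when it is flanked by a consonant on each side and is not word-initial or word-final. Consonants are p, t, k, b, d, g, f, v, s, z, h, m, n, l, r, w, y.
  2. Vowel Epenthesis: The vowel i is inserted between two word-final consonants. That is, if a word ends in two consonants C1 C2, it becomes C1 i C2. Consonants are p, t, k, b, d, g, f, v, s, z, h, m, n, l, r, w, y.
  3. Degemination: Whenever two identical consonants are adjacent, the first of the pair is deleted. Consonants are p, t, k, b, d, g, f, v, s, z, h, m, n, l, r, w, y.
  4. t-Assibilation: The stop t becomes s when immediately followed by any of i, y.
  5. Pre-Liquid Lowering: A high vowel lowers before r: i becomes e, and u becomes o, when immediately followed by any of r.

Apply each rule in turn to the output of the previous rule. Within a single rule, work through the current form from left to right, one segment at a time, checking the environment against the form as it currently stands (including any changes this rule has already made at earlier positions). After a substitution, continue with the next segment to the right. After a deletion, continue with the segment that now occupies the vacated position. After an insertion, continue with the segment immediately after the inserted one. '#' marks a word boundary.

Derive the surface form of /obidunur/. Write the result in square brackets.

[obdner]

1 Medial Vowel Deletion: [obidunur] → [obdnr]
2 Vowel Epenthesis: [obdnr] → [obdnir]
3 Degemination: no change — [obdnir]
4 t-Assibilation: no change — [obdnir]
5 Pre-Liquid Lowering: [obdnir] → [obdner]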